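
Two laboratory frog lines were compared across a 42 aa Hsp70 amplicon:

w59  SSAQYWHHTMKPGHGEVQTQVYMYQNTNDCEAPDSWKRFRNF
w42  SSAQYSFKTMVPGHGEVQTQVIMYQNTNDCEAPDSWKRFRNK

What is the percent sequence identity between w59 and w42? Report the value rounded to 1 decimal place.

The sequences differ at positions 6 (W/S), 7 (H/F), 8 (H/K), 11 (K/V), 22 (Y/I), 42 (F/K).
36 of the 42 sites match, so the percent identity is 36/42 × 100 = 85.7%.

85.7%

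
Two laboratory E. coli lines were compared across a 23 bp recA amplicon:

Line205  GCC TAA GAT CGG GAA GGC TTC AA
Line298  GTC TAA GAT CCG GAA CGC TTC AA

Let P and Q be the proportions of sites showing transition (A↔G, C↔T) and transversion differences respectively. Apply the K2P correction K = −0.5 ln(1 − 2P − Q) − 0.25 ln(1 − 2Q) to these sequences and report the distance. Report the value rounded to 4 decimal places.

The sequences differ at positions 2 (C/T, transition), 11 (G/C, transversion), 16 (G/C, transversion).
Of the 3 differences, 1 transition and 2 transversions over 23 sites: P = 1/23 = 0.043478, Q = 2/23 = 0.086957.
d = −0.5·ln(0.826087) − 0.25·ln(0.826086) = −0.5·(-0.191055) − 0.25·(-0.191056) = 0.1433.

0.1433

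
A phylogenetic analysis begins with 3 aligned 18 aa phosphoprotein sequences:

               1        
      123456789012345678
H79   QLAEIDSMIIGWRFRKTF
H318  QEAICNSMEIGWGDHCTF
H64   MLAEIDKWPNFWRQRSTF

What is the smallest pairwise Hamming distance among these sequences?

8

Pairwise Hamming distances:
  H79 vs H318: 9
  H79 vs H64: 8
  H318 vs H64: 14
The smallest is 8, between H79 and H64.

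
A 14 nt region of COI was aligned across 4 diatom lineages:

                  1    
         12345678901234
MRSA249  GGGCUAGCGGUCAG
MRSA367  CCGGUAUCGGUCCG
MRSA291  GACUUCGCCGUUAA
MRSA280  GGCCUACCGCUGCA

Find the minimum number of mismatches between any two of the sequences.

Pairwise Hamming distances:
  MRSA249 vs MRSA367: 5
  MRSA249 vs MRSA291: 7
  MRSA249 vs MRSA280: 6
  MRSA367 vs MRSA291: 10
  MRSA367 vs MRSA280: 8
  MRSA291 vs MRSA280: 8
The smallest is 5, between MRSA249 and MRSA367.

5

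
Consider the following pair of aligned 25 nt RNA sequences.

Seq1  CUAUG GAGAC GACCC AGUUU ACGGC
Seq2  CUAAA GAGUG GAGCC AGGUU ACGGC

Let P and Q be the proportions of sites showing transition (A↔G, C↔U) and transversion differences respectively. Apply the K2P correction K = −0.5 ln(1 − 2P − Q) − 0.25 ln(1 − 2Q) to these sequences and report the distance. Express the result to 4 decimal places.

0.2920

Mismatches occur at site 4 (U↔A, transversion), site 5 (G↔A, transition), site 9 (A↔U, transversion), site 10 (C↔G, transversion), site 13 (C↔G, transversion), site 18 (U↔G, transversion).
Of the 6 differences, 1 transition and 5 transversions over 25 sites: P = 1/25 = 0.040000, Q = 5/25 = 0.200000.
d = −0.5·ln(0.720000) − 0.25·ln(0.600000) = −0.5·(-0.328504) − 0.25·(-0.510826) = 0.2920.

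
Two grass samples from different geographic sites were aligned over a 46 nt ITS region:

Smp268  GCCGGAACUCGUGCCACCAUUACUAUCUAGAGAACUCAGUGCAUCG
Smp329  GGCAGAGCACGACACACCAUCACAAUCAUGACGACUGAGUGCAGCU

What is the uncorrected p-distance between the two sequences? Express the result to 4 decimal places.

0.3478

The sequences differ at positions 2 (C/G), 4 (G/A), 7 (A/G), 9 (U/A), 12 (U/A), 13 (G/C), 14 (C/A), 21 (U/C), 24 (U/A), 28 (U/A), 29 (A/U), 32 (G/C), 33 (A/G), 37 (C/G), 44 (U/G), 46 (G/U).
There are 16 differences over 46 sites, so p = 16/46 = 0.3478.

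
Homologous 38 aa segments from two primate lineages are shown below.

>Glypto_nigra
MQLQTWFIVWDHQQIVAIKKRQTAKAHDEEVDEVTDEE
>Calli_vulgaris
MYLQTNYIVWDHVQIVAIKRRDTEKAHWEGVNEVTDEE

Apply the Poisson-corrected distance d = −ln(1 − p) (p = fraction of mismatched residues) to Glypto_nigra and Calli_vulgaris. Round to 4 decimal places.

0.3054

Differing sites — 2:Q/Y; 6:W/N; 7:F/Y; 13:Q/V; 20:K/R; 22:Q/D; 24:A/E; 28:D/W; 30:E/G; 32:D/N.
p = 10/38 = 0.263158.
d = −ln(1 − 0.263158) = −ln(0.736842) = 0.3054.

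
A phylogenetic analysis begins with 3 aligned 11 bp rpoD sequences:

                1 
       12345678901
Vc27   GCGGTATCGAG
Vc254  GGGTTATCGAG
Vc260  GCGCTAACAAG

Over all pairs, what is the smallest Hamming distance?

Pairwise Hamming distances:
  Vc27 vs Vc254: 2
  Vc27 vs Vc260: 3
  Vc254 vs Vc260: 4
The smallest is 2, between Vc27 and Vc254.

2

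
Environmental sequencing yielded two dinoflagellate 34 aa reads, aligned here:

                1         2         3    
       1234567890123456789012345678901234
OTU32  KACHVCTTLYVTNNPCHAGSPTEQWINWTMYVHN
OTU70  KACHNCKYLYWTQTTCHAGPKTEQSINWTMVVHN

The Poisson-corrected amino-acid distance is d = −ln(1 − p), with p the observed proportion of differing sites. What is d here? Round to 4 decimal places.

0.3909

Differing sites — 5:V/N; 7:T/K; 8:T/Y; 11:V/W; 13:N/Q; 14:N/T; 15:P/T; 20:S/P; 21:P/K; 25:W/S; 31:Y/V.
p = 11/34 = 0.323529.
d = −ln(1 − 0.323529) = −ln(0.676471) = 0.3909.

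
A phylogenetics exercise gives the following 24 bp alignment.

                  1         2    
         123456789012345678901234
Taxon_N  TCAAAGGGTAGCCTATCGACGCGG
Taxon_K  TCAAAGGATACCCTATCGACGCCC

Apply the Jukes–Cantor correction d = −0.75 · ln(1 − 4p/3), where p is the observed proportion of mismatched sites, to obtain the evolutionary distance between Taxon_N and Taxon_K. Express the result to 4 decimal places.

0.1885

Differing sites — 8:G/A; 11:G/C; 23:G/C; 24:G/C.
p = 4/24 = 0.166667.
d = −0.75 · ln(1 − (4/3)·0.166667) = −0.75 · ln(0.777777) = −0.75 · (-0.251315) = 0.1885.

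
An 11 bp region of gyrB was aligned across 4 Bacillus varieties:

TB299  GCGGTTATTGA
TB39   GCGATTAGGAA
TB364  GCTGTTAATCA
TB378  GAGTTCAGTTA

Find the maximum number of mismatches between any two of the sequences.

6

Pairwise Hamming distances:
  TB299 vs TB39: 4
  TB299 vs TB364: 3
  TB299 vs TB378: 5
  TB39 vs TB364: 5
  TB39 vs TB378: 5
  TB364 vs TB378: 6
The largest is 6, between TB364 and TB378.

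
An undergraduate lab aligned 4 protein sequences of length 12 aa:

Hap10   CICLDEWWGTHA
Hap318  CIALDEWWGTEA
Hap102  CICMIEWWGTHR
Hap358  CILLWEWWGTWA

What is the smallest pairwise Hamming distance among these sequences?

2

Pairwise Hamming distances:
  Hap10 vs Hap318: 2
  Hap10 vs Hap102: 3
  Hap10 vs Hap358: 3
  Hap318 vs Hap102: 5
  Hap318 vs Hap358: 3
  Hap102 vs Hap358: 5
The smallest is 2, between Hap10 and Hap318.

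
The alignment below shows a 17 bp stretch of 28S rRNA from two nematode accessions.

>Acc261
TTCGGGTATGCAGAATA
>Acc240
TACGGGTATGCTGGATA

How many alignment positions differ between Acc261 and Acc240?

3

Mismatches occur at site 2 (T↔A), site 12 (A↔T), site 14 (A↔G).
That gives 3 mismatches out of 17 aligned sites, so the Hamming distance is 3.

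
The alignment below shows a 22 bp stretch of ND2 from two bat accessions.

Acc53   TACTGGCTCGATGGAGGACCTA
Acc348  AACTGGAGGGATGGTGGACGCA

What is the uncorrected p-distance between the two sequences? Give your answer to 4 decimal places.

Mismatches occur at site 1 (T/A), site 7 (C/A), site 8 (T/G), site 9 (C/G), site 15 (A/T), site 20 (C/G), site 21 (T/C).
There are 7 differences over 22 sites, so p = 7/22 = 0.3182.

0.3182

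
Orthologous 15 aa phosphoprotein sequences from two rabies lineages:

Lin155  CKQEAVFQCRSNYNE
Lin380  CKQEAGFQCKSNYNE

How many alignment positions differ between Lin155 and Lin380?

2

The sequences differ at positions 6 (V/G), 10 (R/K).
That gives 2 mismatches out of 15 aligned sites, so the Hamming distance is 2.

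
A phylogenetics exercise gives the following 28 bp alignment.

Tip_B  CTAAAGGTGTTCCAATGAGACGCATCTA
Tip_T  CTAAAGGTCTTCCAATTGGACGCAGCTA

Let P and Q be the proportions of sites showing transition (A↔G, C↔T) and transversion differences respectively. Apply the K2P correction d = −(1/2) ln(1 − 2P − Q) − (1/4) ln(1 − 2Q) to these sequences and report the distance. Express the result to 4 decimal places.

0.1586

Differing sites — 9:G/C (Tv); 17:G/T (Tv); 18:A/G (Ti); 25:T/G (Tv).
Of the 4 differences, 1 transition and 3 transversions over 28 sites: P = 1/28 = 0.035714, Q = 3/28 = 0.107143.
d = −0.5·ln(0.821429) − 0.25·ln(0.785714) = −0.5·(-0.196710) − 0.25·(-0.241162) = 0.1586.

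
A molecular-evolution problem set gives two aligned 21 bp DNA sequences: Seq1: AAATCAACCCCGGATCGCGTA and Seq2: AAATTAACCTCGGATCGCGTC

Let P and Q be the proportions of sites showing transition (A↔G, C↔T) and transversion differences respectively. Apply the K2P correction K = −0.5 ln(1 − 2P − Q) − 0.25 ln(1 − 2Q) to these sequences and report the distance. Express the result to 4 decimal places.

0.1610

The sequences differ at positions 5 (C/T, transition), 10 (C/T, transition), 21 (A/C, transversion).
Of the 3 differences, 2 transitions and 1 transversion over 21 sites: P = 2/21 = 0.095238, Q = 1/21 = 0.047619.
d = −0.5·ln(0.761905) − 0.25·ln(0.904762) = −0.5·(-0.271933) − 0.25·(-0.100083) = 0.1610.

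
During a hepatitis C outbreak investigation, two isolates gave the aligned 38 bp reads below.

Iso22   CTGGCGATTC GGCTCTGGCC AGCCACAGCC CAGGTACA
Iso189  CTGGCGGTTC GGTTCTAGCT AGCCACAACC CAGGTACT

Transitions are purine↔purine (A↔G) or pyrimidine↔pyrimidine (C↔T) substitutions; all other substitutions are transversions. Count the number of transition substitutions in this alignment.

Mismatches occur at site 7 (A↔G, transition), site 13 (C↔T, transition), site 17 (G↔A, transition), site 20 (C↔T, transition), site 28 (G↔A, transition), site 38 (A↔T, transversion).
Of the 6 differences, 5 transitions and 1 transversion, so the answer is 5.

5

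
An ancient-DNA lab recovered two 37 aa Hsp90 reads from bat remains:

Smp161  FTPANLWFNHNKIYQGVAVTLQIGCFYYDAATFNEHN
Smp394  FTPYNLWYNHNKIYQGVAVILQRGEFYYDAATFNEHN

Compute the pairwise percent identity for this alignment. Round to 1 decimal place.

86.5%

Differing sites — 4:A/Y; 8:F/Y; 20:T/I; 23:I/R; 25:C/E.
32 of the 37 sites match, so the percent identity is 32/37 × 100 = 86.5%.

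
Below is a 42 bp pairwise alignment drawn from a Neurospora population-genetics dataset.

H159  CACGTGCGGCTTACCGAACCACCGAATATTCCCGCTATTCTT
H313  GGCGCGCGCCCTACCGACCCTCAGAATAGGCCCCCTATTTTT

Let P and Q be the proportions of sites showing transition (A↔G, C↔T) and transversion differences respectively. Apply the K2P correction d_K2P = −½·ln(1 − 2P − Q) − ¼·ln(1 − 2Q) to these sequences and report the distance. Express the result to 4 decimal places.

Mismatches occur at site 1 (C↔G, transversion), site 2 (A↔G, transition), site 5 (T↔C, transition), site 9 (G↔C, transversion), site 11 (T↔C, transition), site 18 (A↔C, transversion), site 21 (A↔T, transversion), site 23 (C↔A, transversion), site 29 (T↔G, transversion), site 30 (T↔G, transversion), site 34 (G↔C, transversion), site 40 (C↔T, transition).
Of the 12 differences, 4 transitions and 8 transversions over 42 sites: P = 4/42 = 0.095238, Q = 8/42 = 0.190476.
d = −0.5·ln(0.619048) − 0.25·ln(0.619048) = −0.5·(-0.479572) − 0.25·(-0.479572) = 0.3597.

0.3597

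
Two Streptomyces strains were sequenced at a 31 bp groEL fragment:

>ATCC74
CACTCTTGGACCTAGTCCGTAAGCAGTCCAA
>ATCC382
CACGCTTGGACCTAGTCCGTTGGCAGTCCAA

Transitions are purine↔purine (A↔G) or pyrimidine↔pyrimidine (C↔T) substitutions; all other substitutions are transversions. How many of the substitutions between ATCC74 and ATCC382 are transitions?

Differing sites — 4:T/G (Tv); 21:A/T (Tv); 22:A/G (Ti).
Of the 3 differences, 1 transition and 2 transversions, so the answer is 1.

1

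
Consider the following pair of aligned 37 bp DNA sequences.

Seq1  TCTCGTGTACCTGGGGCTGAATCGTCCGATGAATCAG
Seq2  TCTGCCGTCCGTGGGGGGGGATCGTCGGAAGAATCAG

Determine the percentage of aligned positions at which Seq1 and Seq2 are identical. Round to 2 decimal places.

Differing sites — 4:C/G; 5:G/C; 6:T/C; 9:A/C; 11:C/G; 17:C/G; 18:T/G; 20:A/G; 27:C/G; 30:T/A.
27 of the 37 sites match, so the percent identity is 27/37 × 100 = 72.97%.

72.97%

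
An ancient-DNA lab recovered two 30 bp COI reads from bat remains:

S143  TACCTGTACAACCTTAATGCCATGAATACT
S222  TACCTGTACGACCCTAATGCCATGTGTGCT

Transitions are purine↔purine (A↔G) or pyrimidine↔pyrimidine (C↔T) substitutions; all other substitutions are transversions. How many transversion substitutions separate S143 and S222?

1

Mismatches occur at site 10 (A→G, transition), site 14 (T→C, transition), site 25 (A→T, transversion), site 26 (A→G, transition), site 28 (A→G, transition).
Of the 5 differences, 4 transitions and 1 transversion, so the answer is 1.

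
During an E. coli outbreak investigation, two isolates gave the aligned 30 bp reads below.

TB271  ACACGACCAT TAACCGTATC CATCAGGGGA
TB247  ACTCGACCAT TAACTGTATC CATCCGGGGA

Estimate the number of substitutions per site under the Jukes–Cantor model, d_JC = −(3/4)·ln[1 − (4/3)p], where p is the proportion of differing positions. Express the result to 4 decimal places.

0.1073

Mismatches occur at site 3 (A/T), site 15 (C/T), site 25 (A/C).
p = 3/30 = 0.100000.
d = −0.75 · ln(1 − (4/3)·0.100000) = −0.75 · ln(0.866667) = −0.75 · (-0.143100) = 0.1073.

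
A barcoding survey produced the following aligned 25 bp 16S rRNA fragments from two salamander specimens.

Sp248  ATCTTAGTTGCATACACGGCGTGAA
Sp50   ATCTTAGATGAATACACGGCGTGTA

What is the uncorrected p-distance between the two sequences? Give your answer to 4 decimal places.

Differing sites — 8:T/A; 11:C/A; 24:A/T.
There are 3 differences over 25 sites, so p = 3/25 = 0.1200.

0.1200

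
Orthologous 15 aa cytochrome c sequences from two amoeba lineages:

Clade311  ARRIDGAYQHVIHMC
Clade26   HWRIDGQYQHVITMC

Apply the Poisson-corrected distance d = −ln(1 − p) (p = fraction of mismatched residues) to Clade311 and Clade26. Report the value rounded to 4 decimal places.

Mismatches occur at site 1 (A↔H), site 2 (R↔W), site 7 (A↔Q), site 13 (H↔T).
p = 4/15 = 0.266667.
d = −ln(1 − 0.266667) = −ln(0.733333) = 0.3102.

0.3102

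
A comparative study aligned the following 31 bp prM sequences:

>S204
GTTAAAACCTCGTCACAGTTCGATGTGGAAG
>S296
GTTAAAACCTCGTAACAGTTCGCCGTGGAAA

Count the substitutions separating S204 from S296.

Differing sites — 14:C/A; 23:A/C; 24:T/C; 31:G/A.
That gives 4 mismatches out of 31 aligned sites, so the Hamming distance is 4.

4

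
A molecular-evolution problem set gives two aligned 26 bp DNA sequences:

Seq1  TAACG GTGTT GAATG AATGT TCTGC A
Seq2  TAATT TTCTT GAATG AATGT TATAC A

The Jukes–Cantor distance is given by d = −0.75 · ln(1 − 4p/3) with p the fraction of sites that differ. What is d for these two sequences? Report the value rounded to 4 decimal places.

The sequences differ at positions 4 (C/T), 5 (G/T), 6 (G/T), 8 (G/C), 22 (C/A), 24 (G/A).
p = 6/26 = 0.230769.
d = −0.75 · ln(1 − (4/3)·0.230769) = −0.75 · ln(0.692308) = −0.75 · (-0.367724) = 0.2758.

0.2758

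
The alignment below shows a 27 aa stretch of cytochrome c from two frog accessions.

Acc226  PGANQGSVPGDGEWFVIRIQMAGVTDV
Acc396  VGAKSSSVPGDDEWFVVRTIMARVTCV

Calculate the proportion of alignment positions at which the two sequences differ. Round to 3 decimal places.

0.370

Mismatches occur at site 1 (P↔V), site 4 (N↔K), site 5 (Q↔S), site 6 (G↔S), site 12 (G↔D), site 17 (I↔V), site 19 (I↔T), site 20 (Q↔I), site 23 (G↔R), site 26 (D↔C).
There are 10 differences over 27 sites, so p = 10/27 = 0.370.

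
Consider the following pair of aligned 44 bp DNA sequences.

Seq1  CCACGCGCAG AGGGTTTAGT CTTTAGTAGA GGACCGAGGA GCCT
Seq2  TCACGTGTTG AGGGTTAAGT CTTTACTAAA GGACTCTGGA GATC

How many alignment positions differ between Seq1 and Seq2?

13

The sequences differ at positions 1 (C/T), 6 (C/T), 8 (C/T), 9 (A/T), 17 (T/A), 26 (G/C), 29 (G/A), 35 (C/T), 36 (G/C), 37 (A/T), 42 (C/A), 43 (C/T), 44 (T/C).
That gives 13 mismatches out of 44 aligned sites, so the Hamming distance is 13.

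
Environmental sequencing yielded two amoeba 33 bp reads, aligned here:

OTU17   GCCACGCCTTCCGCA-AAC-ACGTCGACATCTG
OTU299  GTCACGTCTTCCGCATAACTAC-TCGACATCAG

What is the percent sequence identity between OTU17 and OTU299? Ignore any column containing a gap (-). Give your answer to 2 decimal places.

Excluding the 3 gap columns leaves 30 comparable sites.
The sequences differ at positions 2 (C/T), 7 (C/T), 32 (T/A).
27 of the 30 comparable sites match, so the percent identity is 27/30 × 100 = 90.00%.

90.00%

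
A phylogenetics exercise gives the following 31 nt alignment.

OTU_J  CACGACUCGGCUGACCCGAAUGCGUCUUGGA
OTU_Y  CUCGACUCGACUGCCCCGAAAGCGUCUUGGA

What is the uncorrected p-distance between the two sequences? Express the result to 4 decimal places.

Differing sites — 2:A/U; 10:G/A; 14:A/C; 21:U/A.
There are 4 differences over 31 sites, so p = 4/31 = 0.1290.

0.1290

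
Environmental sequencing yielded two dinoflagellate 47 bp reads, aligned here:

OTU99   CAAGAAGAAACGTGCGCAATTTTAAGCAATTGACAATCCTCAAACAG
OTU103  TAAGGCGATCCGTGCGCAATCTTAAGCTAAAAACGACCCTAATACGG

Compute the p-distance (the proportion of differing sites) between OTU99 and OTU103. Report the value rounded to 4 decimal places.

Mismatches occur at site 1 (C↔T), site 5 (A↔G), site 6 (A↔C), site 9 (A↔T), site 10 (A↔C), site 21 (T↔C), site 28 (A↔T), site 30 (T↔A), site 31 (T↔A), site 32 (G↔A), site 35 (A↔G), site 37 (T↔C), site 41 (C↔A), site 43 (A↔T), site 46 (A↔G).
There are 15 differences over 47 sites, so p = 15/47 = 0.3191.

0.3191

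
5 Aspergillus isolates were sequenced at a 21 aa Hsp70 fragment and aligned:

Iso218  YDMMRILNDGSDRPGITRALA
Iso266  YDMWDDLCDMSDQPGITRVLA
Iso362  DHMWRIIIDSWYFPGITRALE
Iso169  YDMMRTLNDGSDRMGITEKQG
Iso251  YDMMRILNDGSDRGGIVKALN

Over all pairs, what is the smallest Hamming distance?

4

Pairwise Hamming distances:
  Iso218 vs Iso266: 7
  Iso218 vs Iso362: 10
  Iso218 vs Iso169: 6
  Iso218 vs Iso251: 4
  Iso266 vs Iso362: 12
  Iso266 vs Iso169: 11
  Iso266 vs Iso251: 11
  Iso362 vs Iso169: 15
  Iso362 vs Iso251: 13
  Iso169 vs Iso251: 7
The smallest is 4, between Iso218 and Iso251.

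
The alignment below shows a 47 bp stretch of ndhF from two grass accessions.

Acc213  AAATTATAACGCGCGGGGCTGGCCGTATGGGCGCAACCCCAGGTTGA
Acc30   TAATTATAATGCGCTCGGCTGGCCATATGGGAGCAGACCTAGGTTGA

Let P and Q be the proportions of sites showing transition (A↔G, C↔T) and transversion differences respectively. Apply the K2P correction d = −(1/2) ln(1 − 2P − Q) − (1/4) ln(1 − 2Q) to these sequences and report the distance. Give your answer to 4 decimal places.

Mismatches occur at site 1 (A↔T, transversion), site 10 (C↔T, transition), site 15 (G↔T, transversion), site 16 (G↔C, transversion), site 25 (G↔A, transition), site 32 (C↔A, transversion), site 36 (A↔G, transition), site 37 (C↔A, transversion), site 40 (C↔T, transition).
Of the 9 differences, 4 transitions and 5 transversions over 47 sites: P = 4/47 = 0.085106, Q = 5/47 = 0.106383.
d = −0.5·ln(0.723405) − 0.25·ln(0.787234) = −0.5·(-0.323786) − 0.25·(-0.239230) = 0.2217.

0.2217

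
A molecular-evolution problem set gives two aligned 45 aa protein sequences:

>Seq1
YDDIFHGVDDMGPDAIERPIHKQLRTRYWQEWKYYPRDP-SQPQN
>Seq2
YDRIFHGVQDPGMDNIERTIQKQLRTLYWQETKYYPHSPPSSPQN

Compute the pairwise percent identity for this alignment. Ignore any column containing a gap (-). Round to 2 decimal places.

72.73%

Excluding the 1 gap column leaves 44 comparable sites.
Mismatches occur at site 3 (D↔R), site 9 (D↔Q), site 11 (M↔P), site 13 (P↔M), site 15 (A↔N), site 19 (P↔T), site 21 (H↔Q), site 27 (R↔L), site 32 (W↔T), site 37 (R↔H), site 38 (D↔S), site 42 (Q↔S).
32 of the 44 comparable sites match, so the percent identity is 32/44 × 100 = 72.73%.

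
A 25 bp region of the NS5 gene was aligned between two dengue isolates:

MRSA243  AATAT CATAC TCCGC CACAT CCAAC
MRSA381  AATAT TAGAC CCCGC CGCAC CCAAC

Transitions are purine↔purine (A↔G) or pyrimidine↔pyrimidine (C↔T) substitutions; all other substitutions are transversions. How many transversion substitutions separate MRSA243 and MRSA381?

1

Differing sites — 6:C/T (Ti); 8:T/G (Tv); 11:T/C (Ti); 17:A/G (Ti); 20:T/C (Ti).
Of the 5 differences, 4 transitions and 1 transversion, so the answer is 1.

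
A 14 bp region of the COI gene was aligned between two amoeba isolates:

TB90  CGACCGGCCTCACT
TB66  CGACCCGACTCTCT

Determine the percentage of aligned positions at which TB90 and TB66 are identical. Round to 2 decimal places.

78.57%

Differing sites — 6:G/C; 8:C/A; 12:A/T.
11 of the 14 sites match, so the percent identity is 11/14 × 100 = 78.57%.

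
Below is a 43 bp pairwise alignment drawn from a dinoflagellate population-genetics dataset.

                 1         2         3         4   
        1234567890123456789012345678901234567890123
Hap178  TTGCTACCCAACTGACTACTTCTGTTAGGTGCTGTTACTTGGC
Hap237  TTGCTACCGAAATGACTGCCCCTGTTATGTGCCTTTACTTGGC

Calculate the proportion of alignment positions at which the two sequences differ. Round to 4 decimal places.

0.1860

The sequences differ at positions 9 (C/G), 12 (C/A), 18 (A/G), 20 (T/C), 21 (T/C), 28 (G/T), 33 (T/C), 34 (G/T).
There are 8 differences over 43 sites, so p = 8/43 = 0.1860.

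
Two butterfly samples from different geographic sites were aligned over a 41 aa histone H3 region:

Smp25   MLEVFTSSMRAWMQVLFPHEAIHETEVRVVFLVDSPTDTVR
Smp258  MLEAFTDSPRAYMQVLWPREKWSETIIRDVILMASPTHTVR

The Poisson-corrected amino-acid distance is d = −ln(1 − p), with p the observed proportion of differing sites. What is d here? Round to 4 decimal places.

Differing sites — 4:V/A; 7:S/D; 9:M/P; 12:W/Y; 17:F/W; 19:H/R; 21:A/K; 22:I/W; 23:H/S; 26:E/I; 27:V/I; 29:V/D; 31:F/I; 33:V/M; 34:D/A; 38:D/H.
p = 16/41 = 0.390244.
d = −ln(1 − 0.390244) = −ln(0.609756) = 0.4947.

0.4947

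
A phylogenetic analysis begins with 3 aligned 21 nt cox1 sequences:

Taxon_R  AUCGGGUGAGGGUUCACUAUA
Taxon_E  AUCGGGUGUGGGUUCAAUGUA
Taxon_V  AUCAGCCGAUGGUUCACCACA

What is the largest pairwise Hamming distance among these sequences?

Pairwise Hamming distances:
  Taxon_R vs Taxon_E: 3
  Taxon_R vs Taxon_V: 6
  Taxon_E vs Taxon_V: 9
The largest is 9, between Taxon_E and Taxon_V.

9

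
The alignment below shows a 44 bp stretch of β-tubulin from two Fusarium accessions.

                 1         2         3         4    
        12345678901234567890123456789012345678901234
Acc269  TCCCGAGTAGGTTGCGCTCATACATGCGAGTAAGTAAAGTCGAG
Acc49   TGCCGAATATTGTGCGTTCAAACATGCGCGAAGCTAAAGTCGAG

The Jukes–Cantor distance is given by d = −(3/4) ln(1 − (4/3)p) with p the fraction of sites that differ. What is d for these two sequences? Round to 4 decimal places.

0.3041

The sequences differ at positions 2 (C/G), 7 (G/A), 10 (G/T), 11 (G/T), 12 (T/G), 17 (C/T), 21 (T/A), 29 (A/C), 31 (T/A), 33 (A/G), 34 (G/C).
p = 11/44 = 0.250000.
d = −0.75 · ln(1 − (4/3)·0.250000) = −0.75 · ln(0.666667) = −0.75 · (-0.405465) = 0.3041.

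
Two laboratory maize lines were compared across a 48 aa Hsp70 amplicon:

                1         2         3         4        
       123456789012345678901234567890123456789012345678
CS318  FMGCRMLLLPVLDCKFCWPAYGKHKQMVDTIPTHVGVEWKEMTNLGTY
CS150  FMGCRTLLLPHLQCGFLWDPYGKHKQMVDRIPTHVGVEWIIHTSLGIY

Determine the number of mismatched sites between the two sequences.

13

Differing sites — 6:M/T; 11:V/H; 13:D/Q; 15:K/G; 17:C/L; 19:P/D; 20:A/P; 30:T/R; 40:K/I; 41:E/I; 42:M/H; 44:N/S; 47:T/I.
That gives 13 mismatches out of 48 aligned sites, so the Hamming distance is 13.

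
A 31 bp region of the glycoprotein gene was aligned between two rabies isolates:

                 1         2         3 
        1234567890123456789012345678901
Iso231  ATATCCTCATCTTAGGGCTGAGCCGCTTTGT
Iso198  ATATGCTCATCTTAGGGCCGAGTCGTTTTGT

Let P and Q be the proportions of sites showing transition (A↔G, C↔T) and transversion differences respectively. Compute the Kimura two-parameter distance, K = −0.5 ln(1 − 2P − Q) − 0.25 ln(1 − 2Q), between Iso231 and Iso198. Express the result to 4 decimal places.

0.1446

The sequences differ at positions 5 (C/G, transversion), 19 (T/C, transition), 23 (C/T, transition), 26 (C/T, transition).
Of the 4 differences, 3 transitions and 1 transversion over 31 sites: P = 3/31 = 0.096774, Q = 1/31 = 0.032258.
d = −0.5·ln(0.774194) − 0.25·ln(0.935484) = −0.5·(-0.255933) − 0.25·(-0.066691) = 0.1446.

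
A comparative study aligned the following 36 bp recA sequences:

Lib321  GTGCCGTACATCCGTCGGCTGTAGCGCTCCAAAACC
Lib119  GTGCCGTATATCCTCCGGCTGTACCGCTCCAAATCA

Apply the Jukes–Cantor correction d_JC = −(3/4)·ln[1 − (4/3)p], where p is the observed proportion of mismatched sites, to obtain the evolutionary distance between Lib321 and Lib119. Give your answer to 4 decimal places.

Differing sites — 9:C/T; 14:G/T; 15:T/C; 24:G/C; 34:A/T; 36:C/A.
p = 6/36 = 0.166667.
d = −0.75 · ln(1 − (4/3)·0.166667) = −0.75 · ln(0.777777) = −0.75 · (-0.251315) = 0.1885.

0.1885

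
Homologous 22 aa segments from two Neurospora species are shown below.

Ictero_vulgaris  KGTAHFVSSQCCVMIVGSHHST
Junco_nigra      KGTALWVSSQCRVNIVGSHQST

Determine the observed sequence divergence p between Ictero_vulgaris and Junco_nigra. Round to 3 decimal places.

The sequences differ at positions 5 (H/L), 6 (F/W), 12 (C/R), 14 (M/N), 20 (H/Q).
There are 5 differences over 22 sites, so p = 5/22 = 0.227.

0.227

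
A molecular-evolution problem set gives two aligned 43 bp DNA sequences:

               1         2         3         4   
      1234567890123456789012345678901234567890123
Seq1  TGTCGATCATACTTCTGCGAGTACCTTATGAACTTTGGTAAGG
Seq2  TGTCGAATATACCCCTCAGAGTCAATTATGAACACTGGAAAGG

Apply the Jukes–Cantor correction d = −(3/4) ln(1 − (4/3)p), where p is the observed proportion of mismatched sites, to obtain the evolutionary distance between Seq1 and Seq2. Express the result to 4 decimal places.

0.3490

The sequences differ at positions 7 (T/A), 8 (C/T), 13 (T/C), 14 (T/C), 17 (G/C), 18 (C/A), 23 (A/C), 24 (C/A), 25 (C/A), 34 (T/A), 35 (T/C), 39 (T/A).
p = 12/43 = 0.279070.
d = −0.75 · ln(1 − (4/3)·0.279070) = −0.75 · ln(0.627907) = −0.75 · (-0.465363) = 0.3490.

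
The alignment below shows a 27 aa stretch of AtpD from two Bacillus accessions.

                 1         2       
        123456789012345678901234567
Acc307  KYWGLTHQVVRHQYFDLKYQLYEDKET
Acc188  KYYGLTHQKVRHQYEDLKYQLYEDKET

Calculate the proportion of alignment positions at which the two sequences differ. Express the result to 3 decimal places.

0.111

The sequences differ at positions 3 (W/Y), 9 (V/K), 15 (F/E).
There are 3 differences over 27 sites, so p = 3/27 = 0.111.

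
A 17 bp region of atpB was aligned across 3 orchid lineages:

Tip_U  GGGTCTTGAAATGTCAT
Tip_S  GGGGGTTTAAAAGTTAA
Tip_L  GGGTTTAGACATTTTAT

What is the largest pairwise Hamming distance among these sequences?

8

Pairwise Hamming distances:
  Tip_U vs Tip_S: 6
  Tip_U vs Tip_L: 5
  Tip_S vs Tip_L: 8
The largest is 8, between Tip_S and Tip_L.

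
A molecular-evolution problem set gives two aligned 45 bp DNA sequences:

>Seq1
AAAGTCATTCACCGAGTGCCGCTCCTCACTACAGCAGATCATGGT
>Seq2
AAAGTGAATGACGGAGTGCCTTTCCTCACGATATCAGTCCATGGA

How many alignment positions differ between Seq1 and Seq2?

12

Differing sites — 6:C/G; 8:T/A; 10:C/G; 13:C/G; 21:G/T; 22:C/T; 30:T/G; 32:C/T; 34:G/T; 38:A/T; 39:T/C; 45:T/A.
That gives 12 mismatches out of 45 aligned sites, so the Hamming distance is 12.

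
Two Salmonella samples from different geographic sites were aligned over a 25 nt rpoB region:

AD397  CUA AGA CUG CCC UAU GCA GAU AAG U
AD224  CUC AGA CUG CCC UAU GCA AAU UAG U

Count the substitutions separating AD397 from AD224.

3

Differing sites — 3:A/C; 19:G/A; 22:A/U.
That gives 3 mismatches out of 25 aligned sites, so the Hamming distance is 3.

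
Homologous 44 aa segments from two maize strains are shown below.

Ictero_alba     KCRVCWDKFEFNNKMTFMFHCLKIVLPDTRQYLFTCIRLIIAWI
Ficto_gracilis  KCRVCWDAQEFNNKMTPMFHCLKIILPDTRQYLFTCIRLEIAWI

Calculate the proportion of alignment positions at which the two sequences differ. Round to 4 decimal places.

0.1136

The sequences differ at positions 8 (K/A), 9 (F/Q), 17 (F/P), 25 (V/I), 40 (I/E).
There are 5 differences over 44 sites, so p = 5/44 = 0.1136.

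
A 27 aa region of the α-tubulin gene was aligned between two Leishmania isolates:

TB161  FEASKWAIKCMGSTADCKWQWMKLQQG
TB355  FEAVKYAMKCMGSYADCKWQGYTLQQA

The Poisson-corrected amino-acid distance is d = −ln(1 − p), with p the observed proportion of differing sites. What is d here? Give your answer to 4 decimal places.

0.3514

Mismatches occur at site 4 (S→V), site 6 (W→Y), site 8 (I→M), site 14 (T→Y), site 21 (W→G), site 22 (M→Y), site 23 (K→T), site 27 (G→A).
p = 8/27 = 0.296296.
d = −ln(1 − 0.296296) = −ln(0.703704) = 0.3514.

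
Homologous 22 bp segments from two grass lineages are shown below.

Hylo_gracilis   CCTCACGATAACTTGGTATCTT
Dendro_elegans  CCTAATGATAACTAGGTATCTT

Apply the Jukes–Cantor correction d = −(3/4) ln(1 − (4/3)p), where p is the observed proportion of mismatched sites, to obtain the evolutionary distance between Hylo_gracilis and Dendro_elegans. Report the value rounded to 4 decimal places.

The sequences differ at positions 4 (C/A), 6 (C/T), 14 (T/A).
p = 3/22 = 0.136364.
d = −0.75 · ln(1 − (4/3)·0.136364) = −0.75 · ln(0.818181) = −0.75 · (-0.200672) = 0.1505.

0.1505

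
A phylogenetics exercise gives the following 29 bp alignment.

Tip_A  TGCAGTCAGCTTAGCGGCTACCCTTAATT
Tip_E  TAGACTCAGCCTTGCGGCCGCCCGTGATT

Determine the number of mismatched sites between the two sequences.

The sequences differ at positions 2 (G/A), 3 (C/G), 5 (G/C), 11 (T/C), 13 (A/T), 19 (T/C), 20 (A/G), 24 (T/G), 26 (A/G).
That gives 9 mismatches out of 29 aligned sites, so the Hamming distance is 9.

9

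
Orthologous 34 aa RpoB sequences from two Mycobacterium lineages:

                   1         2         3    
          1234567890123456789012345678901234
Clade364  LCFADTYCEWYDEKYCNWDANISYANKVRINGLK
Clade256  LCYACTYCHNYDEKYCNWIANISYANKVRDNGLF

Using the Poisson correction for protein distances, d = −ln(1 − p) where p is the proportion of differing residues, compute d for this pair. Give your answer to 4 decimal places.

0.2305

The sequences differ at positions 3 (F/Y), 5 (D/C), 9 (E/H), 10 (W/N), 19 (D/I), 30 (I/D), 34 (K/F).
p = 7/34 = 0.205882.
d = −ln(1 − 0.205882) = −ln(0.794118) = 0.2305.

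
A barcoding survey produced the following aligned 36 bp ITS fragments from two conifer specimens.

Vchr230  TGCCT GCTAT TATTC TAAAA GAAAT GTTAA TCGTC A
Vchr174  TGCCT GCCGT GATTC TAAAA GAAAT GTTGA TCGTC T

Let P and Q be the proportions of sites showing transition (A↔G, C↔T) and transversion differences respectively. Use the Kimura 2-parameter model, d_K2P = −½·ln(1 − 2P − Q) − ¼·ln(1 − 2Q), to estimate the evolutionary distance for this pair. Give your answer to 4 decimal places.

Differing sites — 8:T/C (Ti); 9:A/G (Ti); 11:T/G (Tv); 29:A/G (Ti); 36:A/T (Tv).
Of the 5 differences, 3 transitions and 2 transversions over 36 sites: P = 3/36 = 0.083333, Q = 2/36 = 0.055556.
d = −0.5·ln(0.777778) − 0.25·ln(0.888888) = −0.5·(-0.251314) − 0.25·(-0.117784) = 0.1551.

0.1551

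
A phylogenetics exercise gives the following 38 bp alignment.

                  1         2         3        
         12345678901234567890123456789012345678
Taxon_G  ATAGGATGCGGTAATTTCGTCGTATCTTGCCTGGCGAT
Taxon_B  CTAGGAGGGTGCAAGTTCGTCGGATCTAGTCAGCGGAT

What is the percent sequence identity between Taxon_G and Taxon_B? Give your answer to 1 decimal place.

Mismatches occur at site 1 (A→C), site 7 (T→G), site 9 (C→G), site 10 (G→T), site 12 (T→C), site 15 (T→G), site 23 (T→G), site 28 (T→A), site 30 (C→T), site 32 (T→A), site 34 (G→C), site 35 (C→G).
26 of the 38 sites match, so the percent identity is 26/38 × 100 = 68.4%.

68.4%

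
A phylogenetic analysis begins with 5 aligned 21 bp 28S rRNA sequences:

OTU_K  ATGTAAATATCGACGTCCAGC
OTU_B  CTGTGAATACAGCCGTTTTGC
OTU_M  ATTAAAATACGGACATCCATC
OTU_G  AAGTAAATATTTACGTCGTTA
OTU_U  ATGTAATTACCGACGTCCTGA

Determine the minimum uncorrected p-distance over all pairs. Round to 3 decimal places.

Pairwise Hamming distances:
  OTU_K vs OTU_B: 8
  OTU_K vs OTU_M: 6
  OTU_K vs OTU_G: 7
  OTU_K vs OTU_U: 4
  OTU_B vs OTU_M: 11
  OTU_B vs OTU_G: 11
  OTU_B vs OTU_U: 8
  OTU_M vs OTU_G: 10
  OTU_M vs OTU_U: 8
  OTU_G vs OTU_U: 7
The smallest is 4 mismatches, between OTU_K and OTU_U; p = 4/21 = 0.190.

0.190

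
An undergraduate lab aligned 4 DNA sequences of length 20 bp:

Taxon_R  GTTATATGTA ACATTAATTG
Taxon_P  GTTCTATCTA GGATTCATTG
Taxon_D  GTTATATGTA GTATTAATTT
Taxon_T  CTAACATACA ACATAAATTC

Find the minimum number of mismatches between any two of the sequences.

Pairwise Hamming distances:
  Taxon_R vs Taxon_P: 5
  Taxon_R vs Taxon_D: 3
  Taxon_R vs Taxon_T: 7
  Taxon_P vs Taxon_D: 5
  Taxon_P vs Taxon_T: 11
  Taxon_D vs Taxon_T: 9
The smallest is 3, between Taxon_R and Taxon_D.

3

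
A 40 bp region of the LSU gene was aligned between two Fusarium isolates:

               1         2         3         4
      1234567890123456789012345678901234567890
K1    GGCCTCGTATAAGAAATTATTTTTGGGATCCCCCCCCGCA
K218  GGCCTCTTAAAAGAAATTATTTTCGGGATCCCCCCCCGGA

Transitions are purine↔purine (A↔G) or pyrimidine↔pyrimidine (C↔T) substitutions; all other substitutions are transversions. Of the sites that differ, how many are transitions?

Mismatches occur at site 7 (G/T, transversion), site 10 (T/A, transversion), site 24 (T/C, transition), site 39 (C/G, transversion).
Of the 4 differences, 1 transition and 3 transversions, so the answer is 1.

1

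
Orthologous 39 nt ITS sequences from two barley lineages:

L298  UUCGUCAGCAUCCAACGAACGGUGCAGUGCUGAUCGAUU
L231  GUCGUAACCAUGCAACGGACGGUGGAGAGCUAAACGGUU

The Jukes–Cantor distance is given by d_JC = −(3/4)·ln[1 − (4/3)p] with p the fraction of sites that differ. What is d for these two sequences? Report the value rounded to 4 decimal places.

The sequences differ at positions 1 (U/G), 6 (C/A), 8 (G/C), 12 (C/G), 18 (A/G), 25 (C/G), 28 (U/A), 32 (G/A), 34 (U/A), 37 (A/G).
p = 10/39 = 0.256410.
d = −0.75 · ln(1 − (4/3)·0.256410) = −0.75 · ln(0.658120) = −0.75 · (-0.418368) = 0.3138.

0.3138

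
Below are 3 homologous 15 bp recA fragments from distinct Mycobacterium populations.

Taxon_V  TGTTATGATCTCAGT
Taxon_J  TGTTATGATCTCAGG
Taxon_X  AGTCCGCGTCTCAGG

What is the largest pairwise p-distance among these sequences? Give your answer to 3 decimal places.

0.467

Pairwise Hamming distances:
  Taxon_V vs Taxon_J: 1
  Taxon_V vs Taxon_X: 7
  Taxon_J vs Taxon_X: 6
The largest is 7 mismatches, between Taxon_V and Taxon_X; p = 7/15 = 0.467.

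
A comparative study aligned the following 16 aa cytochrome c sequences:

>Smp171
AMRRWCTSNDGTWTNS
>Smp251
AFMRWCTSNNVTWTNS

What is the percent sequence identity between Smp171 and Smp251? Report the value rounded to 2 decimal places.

Mismatches occur at site 2 (M→F), site 3 (R→M), site 10 (D→N), site 11 (G→V).
12 of the 16 sites match, so the percent identity is 12/16 × 100 = 75.00%.

75.00%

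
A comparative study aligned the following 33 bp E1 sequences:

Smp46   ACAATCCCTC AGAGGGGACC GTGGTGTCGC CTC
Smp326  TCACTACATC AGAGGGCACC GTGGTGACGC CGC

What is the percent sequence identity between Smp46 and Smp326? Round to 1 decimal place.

The sequences differ at positions 1 (A/T), 4 (A/C), 6 (C/A), 8 (C/A), 17 (G/C), 27 (T/A), 32 (T/G).
26 of the 33 sites match, so the percent identity is 26/33 × 100 = 78.8%.

78.8%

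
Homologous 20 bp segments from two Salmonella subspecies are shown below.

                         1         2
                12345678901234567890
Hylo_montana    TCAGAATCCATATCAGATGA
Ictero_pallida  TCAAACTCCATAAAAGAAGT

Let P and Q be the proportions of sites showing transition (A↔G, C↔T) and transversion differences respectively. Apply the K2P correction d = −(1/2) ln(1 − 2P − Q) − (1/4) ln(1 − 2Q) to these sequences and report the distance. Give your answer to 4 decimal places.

Differing sites — 4:G/A (Ti); 6:A/C (Tv); 13:T/A (Tv); 14:C/A (Tv); 18:T/A (Tv); 20:A/T (Tv).
Of the 6 differences, 1 transition and 5 transversions over 20 sites: P = 1/20 = 0.050000, Q = 5/20 = 0.250000.
d = −0.5·ln(0.650000) − 0.25·ln(0.500000) = −0.5·(-0.430783) − 0.25·(-0.693147) = 0.3887.

0.3887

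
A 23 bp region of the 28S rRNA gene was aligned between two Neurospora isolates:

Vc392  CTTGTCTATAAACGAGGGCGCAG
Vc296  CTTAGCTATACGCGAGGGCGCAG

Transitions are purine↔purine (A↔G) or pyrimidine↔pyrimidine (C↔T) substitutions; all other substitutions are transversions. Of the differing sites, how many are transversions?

2

Differing sites — 4:G/A (Ti); 5:T/G (Tv); 11:A/C (Tv); 12:A/G (Ti).
Of the 4 differences, 2 transitions and 2 transversions, so the answer is 2.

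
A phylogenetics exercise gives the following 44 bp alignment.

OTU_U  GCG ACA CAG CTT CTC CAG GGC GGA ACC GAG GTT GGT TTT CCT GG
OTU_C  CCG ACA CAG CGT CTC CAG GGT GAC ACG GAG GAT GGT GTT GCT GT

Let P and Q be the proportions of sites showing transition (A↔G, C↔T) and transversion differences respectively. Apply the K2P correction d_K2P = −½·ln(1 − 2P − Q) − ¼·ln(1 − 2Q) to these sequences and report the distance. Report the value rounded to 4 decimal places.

Mismatches occur at site 1 (G→C, transversion), site 11 (T→G, transversion), site 21 (C→T, transition), site 23 (G→A, transition), site 24 (A→C, transversion), site 27 (C→G, transversion), site 32 (T→A, transversion), site 37 (T→G, transversion), site 40 (C→G, transversion), site 44 (G→T, transversion).
Of the 10 differences, 2 transitions and 8 transversions over 44 sites: P = 2/44 = 0.045455, Q = 8/44 = 0.181818.
d = −0.5·ln(0.727272) − 0.25·ln(0.636364) = −0.5·(-0.318455) − 0.25·(-0.451985) = 0.2722.

0.2722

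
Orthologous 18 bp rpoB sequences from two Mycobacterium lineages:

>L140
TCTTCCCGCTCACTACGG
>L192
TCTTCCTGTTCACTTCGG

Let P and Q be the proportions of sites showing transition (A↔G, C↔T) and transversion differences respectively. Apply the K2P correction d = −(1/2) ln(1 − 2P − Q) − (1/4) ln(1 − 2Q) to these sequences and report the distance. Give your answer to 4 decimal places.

0.1922

The sequences differ at positions 7 (C/T, transition), 9 (C/T, transition), 15 (A/T, transversion).
Of the 3 differences, 2 transitions and 1 transversion over 18 sites: P = 2/18 = 0.111111, Q = 1/18 = 0.055556.
d = −0.5·ln(0.722222) − 0.25·ln(0.888888) = −0.5·(-0.325423) − 0.25·(-0.117784) = 0.1922.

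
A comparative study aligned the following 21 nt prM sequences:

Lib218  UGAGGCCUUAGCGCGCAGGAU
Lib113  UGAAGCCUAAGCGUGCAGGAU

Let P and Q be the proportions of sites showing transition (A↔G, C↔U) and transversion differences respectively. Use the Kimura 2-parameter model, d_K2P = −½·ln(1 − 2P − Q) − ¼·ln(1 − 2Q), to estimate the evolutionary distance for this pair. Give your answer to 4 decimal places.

0.1610

The sequences differ at positions 4 (G/A, transition), 9 (U/A, transversion), 14 (C/U, transition).
Of the 3 differences, 2 transitions and 1 transversion over 21 sites: P = 2/21 = 0.095238, Q = 1/21 = 0.047619.
d = −0.5·ln(0.761905) − 0.25·ln(0.904762) = −0.5·(-0.271933) − 0.25·(-0.100083) = 0.1610.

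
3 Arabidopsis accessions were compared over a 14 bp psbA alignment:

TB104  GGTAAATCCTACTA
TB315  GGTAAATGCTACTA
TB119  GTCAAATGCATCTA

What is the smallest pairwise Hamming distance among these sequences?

1

Pairwise Hamming distances:
  TB104 vs TB315: 1
  TB104 vs TB119: 5
  TB315 vs TB119: 4
The smallest is 1, between TB104 and TB315.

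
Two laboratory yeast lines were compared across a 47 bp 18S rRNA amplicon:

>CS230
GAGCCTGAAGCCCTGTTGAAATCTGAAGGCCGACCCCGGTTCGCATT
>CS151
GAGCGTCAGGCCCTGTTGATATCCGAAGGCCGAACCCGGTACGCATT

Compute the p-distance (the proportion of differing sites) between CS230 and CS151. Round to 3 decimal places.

0.149

The sequences differ at positions 5 (C/G), 7 (G/C), 9 (A/G), 20 (A/T), 24 (T/C), 34 (C/A), 41 (T/A).
There are 7 differences over 47 sites, so p = 7/47 = 0.149.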